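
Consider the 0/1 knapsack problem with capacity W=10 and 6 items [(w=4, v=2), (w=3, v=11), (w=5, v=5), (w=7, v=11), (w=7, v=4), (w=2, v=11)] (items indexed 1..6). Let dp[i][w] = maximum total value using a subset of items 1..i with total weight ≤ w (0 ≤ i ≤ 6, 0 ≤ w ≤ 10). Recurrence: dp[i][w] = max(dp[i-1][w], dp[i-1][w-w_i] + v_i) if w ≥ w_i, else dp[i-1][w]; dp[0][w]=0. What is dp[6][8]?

22

i\w   0   1   2   3   4   5   6   7   8   9  10
  0   0   0   0   0   0   0   0   0   0   0   0
  1   0   0   0   0   2   2   2   2   2   2   2
  2   0   0   0  11  11  11  11  13  13  13  13
  3   0   0   0  11  11  11  11  13  16  16  16
  4   0   0   0  11  11  11  11  13  16  16  22
  5   0   0   0  11  11  11  11  13  16  16  22
  6   0   0  11  11  11  22  22  22  22  24  27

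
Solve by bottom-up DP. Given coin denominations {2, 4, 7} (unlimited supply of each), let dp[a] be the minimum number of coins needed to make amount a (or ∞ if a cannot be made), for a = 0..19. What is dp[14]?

2

 a  0  1  2  3  4  5  6  7  8  9 10 11 12 13 14 15 16 17 18 19
dp  0  -  1  -  1  -  2  1  2  2  3  2  3  3  2  3  3  4  3  4
(- denotes ∞ / unreachable)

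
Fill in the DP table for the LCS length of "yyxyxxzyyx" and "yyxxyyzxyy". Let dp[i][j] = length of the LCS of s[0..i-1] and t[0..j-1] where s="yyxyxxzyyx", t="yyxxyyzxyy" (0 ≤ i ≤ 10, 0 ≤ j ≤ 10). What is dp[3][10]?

3

   ''  y  y  x  x  y  y  z  x  y  y
''  0  0  0  0  0  0  0  0  0  0  0
 y  0  1  1  1  1  1  1  1  1  1  1
 y  0  1  2  2  2  2  2  2  2  2  2
 x  0  1  2  3  3  3  3  3  3  3  3
 y  0  1  2  3  3  4  4  4  4  4  4
 x  0  1  2  3  4  4  4  4  5  5  5
 x  0  1  2  3  4  4  4  4  5  5  5
 z  0  1  2  3  4  4  4  5  5  5  5
 y  0  1  2  3  4  5  5  5  5  6  6
 y  0  1  2  3  4  5  6  6  6  6  7
 x  0  1  2  3  4  5  6  6  7  7  7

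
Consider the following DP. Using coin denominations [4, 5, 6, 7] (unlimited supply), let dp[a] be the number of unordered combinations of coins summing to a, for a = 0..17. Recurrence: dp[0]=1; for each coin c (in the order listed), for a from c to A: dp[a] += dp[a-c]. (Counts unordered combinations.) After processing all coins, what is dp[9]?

1

after  coin     0     1     2     3     4     5     6     7     8     9    10    11    12    13    14    15    16    17
          4     1     0     0     0     1     0     0     0     1     0     0     0     1     0     0     0     1     0
          5     1     0     0     0     1     1     0     0     1     1     1     0     1     1     1     1     1     1
          6     1     0     0     0     1     1     1     0     1     1     2     1     2     1     2     2     3     2
          7     1     0     0     0     1     1     1     1     1     1     2     2     3     2     3     3     4     4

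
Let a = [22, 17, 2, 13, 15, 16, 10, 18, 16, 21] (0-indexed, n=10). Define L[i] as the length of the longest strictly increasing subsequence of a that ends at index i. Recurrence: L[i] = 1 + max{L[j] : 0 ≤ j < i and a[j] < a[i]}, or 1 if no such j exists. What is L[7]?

   i    0    1    2    3    4    5    6    7    8    9
a[i]   22   17    2   13   15   16   10   18   16   21
L[i]    1    1    1    2    3    4    2    5    4    6

5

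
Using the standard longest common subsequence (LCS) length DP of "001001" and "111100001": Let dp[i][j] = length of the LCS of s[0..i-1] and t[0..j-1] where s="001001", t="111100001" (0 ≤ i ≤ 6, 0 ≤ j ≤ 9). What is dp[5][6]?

3

   ''  1  1  1  1  0  0  0  0  1
''  0  0  0  0  0  0  0  0  0  0
 0  0  0  0  0  0  1  1  1  1  1
 0  0  0  0  0  0  1  2  2  2  2
 1  0  1  1  1  1  1  2  2  2  3
 0  0  1  1  1  1  2  2  3  3  3
 0  0  1  1  1  1  2  3  3  4  4
 1  0  1  2  2  2  2  3  3  4  5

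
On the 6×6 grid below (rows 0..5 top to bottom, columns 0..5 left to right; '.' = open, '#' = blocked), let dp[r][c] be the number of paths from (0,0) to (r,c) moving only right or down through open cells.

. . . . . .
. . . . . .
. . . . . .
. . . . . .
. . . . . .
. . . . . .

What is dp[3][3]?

r\c   0   1   2   3   4   5
  0   1   1   1   1   1   1
  1   1   2   3   4   5   6
  2   1   3   6  10  15  21
  3   1   4  10  20  35  56
  4   1   5  15  35  70 126
  5   1   6  21  56 126 252

20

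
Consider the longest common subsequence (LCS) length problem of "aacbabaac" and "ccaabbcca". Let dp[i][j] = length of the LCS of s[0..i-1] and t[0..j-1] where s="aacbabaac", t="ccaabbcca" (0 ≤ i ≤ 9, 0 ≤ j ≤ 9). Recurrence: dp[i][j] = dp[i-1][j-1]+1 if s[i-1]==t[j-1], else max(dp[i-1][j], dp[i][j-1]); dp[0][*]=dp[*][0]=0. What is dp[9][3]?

   ''  c  c  a  a  b  b  c  c  a
''  0  0  0  0  0  0  0  0  0  0
 a  0  0  0  1  1  1  1  1  1  1
 a  0  0  0  1  2  2  2  2  2  2
 c  0  1  1  1  2  2  2  3  3  3
 b  0  1  1  1  2  3  3  3  3  3
 a  0  1  1  2  2  3  3  3  3  4
 b  0  1  1  2  2  3  4  4  4  4
 a  0  1  1  2  3  3  4  4  4  5
 a  0  1  1  2  3  3  4  4  4  5
 c  0  1  2  2  3  3  4  5  5  5

2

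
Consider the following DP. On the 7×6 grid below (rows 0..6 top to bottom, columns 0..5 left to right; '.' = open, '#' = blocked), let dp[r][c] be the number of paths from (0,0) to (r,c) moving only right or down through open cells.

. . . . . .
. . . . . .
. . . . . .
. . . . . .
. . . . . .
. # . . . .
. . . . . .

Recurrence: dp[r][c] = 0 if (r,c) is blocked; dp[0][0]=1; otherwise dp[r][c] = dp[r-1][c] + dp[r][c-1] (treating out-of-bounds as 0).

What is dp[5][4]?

r\c   0   1   2   3   4   5
  0   1   1   1   1   1   1
  1   1   2   3   4   5   6
  2   1   3   6  10  15  21
  3   1   4  10  20  35  56
  4   1   5  15  35  70 126
  5   1   0  15  50 120 246
  6   1   1  16  66 186 432

120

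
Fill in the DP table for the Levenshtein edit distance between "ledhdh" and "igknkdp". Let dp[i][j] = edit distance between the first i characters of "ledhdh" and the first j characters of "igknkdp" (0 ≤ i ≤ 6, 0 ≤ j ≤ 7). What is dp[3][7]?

6

   ''  i  g  k  n  k  d  p
''  0  1  2  3  4  5  6  7
 l  1  1  2  3  4  5  6  7
 e  2  2  2  3  4  5  6  7
 d  3  3  3  3  4  5  5  6
 h  4  4  4  4  4  5  6  6
 d  5  5  5  5  5  5  5  6
 h  6  6  6  6  6  6  6  6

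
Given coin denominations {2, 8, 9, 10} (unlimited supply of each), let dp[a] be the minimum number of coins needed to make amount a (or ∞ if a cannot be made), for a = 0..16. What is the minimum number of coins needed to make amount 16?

2

 a  0  1  2  3  4  5  6  7  8  9 10 11 12 13 14 15 16
dp  0  -  1  -  2  -  3  -  1  1  1  2  2  3  3  4  2
(- denotes ∞ / unreachable)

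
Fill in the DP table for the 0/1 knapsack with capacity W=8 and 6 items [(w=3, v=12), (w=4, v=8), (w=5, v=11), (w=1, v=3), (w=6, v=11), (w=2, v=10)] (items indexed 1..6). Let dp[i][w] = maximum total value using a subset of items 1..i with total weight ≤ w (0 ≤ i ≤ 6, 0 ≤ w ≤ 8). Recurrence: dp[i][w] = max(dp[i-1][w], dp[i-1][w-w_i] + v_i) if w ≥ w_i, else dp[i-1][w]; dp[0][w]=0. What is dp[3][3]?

i\w   0   1   2   3   4   5   6   7   8
  0   0   0   0   0   0   0   0   0   0
  1   0   0   0  12  12  12  12  12  12
  2   0   0   0  12  12  12  12  20  20
  3   0   0   0  12  12  12  12  20  23
  4   0   3   3  12  15  15  15  20  23
  5   0   3   3  12  15  15  15  20  23
  6   0   3  10  13  15  22  25  25  25

12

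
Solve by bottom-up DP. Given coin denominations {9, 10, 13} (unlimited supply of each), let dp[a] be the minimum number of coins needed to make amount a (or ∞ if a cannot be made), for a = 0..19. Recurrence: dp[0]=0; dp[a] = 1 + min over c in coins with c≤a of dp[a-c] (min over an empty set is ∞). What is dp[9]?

1

 a  0  1  2  3  4  5  6  7  8  9 10 11 12 13 14 15 16 17 18 19
dp  0  -  -  -  -  -  -  -  -  1  1  -  -  1  -  -  -  -  2  2
(- denotes ∞ / unreachable)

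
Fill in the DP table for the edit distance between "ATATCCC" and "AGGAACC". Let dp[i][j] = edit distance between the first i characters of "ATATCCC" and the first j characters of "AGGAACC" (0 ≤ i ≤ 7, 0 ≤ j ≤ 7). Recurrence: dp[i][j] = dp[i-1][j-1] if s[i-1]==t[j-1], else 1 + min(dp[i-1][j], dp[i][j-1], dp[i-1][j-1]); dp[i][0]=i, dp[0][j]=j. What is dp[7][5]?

6

   ''  A  G  G  A  A  C  C
''  0  1  2  3  4  5  6  7
 A  1  0  1  2  3  4  5  6
 T  2  1  1  2  3  4  5  6
 A  3  2  2  2  2  3  4  5
 T  4  3  3  3  3  3  4  5
 C  5  4  4  4  4  4  3  4
 C  6  5  5  5  5  5  4  3
 C  7  6  6  6  6  6  5  4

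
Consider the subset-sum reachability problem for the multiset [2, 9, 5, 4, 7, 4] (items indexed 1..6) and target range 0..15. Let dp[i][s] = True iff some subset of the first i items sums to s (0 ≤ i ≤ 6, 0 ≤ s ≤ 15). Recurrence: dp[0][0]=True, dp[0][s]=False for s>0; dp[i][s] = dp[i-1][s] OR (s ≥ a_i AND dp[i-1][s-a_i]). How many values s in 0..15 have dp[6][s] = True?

i\s   0   1   2   3   4   5   6   7   8   9  10  11  12  13  14  15
  0   T   F   F   F   F   F   F   F   F   F   F   F   F   F   F   F
  1   T   F   T   F   F   F   F   F   F   F   F   F   F   F   F   F
  2   T   F   T   F   F   F   F   F   F   T   F   T   F   F   F   F
  3   T   F   T   F   F   T   F   T   F   T   F   T   F   F   T   F
  4   T   F   T   F   T   T   T   T   F   T   F   T   F   T   T   T
  5   T   F   T   F   T   T   T   T   F   T   F   T   T   T   T   T
  6   T   F   T   F   T   T   T   T   T   T   T   T   T   T   T   T

14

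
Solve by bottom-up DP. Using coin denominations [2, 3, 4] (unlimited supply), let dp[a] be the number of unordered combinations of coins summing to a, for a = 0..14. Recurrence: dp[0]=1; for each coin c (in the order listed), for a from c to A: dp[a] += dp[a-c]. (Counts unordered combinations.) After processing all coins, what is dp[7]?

after  coin     0     1     2     3     4     5     6     7     8     9    10    11    12    13    14
          2     1     0     1     0     1     0     1     0     1     0     1     0     1     0     1
          3     1     0     1     1     1     1     2     1     2     2     2     2     3     2     3
          4     1     0     1     1     2     1     3     2     4     3     5     4     7     5     8

2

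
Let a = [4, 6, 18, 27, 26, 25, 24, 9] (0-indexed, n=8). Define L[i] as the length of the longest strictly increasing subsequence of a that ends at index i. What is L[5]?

   i    0    1    2    3    4    5    6    7
a[i]    4    6   18   27   26   25   24    9
L[i]    1    2    3    4    4    4    4    3

4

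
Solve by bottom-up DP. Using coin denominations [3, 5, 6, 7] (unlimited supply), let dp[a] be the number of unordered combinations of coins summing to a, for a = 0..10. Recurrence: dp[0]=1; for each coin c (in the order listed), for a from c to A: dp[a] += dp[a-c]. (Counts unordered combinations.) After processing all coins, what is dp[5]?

1

after  coin     0     1     2     3     4     5     6     7     8     9    10
          3     1     0     0     1     0     0     1     0     0     1     0
          5     1     0     0     1     0     1     1     0     1     1     1
          6     1     0     0     1     0     1     2     0     1     2     1
          7     1     0     0     1     0     1     2     1     1     2     2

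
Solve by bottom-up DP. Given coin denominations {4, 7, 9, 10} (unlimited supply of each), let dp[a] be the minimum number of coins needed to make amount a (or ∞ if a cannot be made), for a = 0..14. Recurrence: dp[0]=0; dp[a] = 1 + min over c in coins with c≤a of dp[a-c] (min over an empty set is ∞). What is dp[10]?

 a  0  1  2  3  4  5  6  7  8  9 10 11 12 13 14
dp  0  -  -  -  1  -  -  1  2  1  1  2  3  2  2
(- denotes ∞ / unreachable)

1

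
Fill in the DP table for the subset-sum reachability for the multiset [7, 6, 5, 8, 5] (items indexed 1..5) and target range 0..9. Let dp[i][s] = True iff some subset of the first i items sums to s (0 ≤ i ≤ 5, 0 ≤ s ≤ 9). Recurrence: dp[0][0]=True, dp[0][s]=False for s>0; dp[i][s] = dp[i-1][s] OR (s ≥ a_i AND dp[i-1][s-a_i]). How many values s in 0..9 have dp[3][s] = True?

i\s   0   1   2   3   4   5   6   7   8   9
  0   T   F   F   F   F   F   F   F   F   F
  1   T   F   F   F   F   F   F   T   F   F
  2   T   F   F   F   F   F   T   T   F   F
  3   T   F   F   F   F   T   T   T   F   F
  4   T   F   F   F   F   T   T   T   T   F
  5   T   F   F   F   F   T   T   T   T   F

4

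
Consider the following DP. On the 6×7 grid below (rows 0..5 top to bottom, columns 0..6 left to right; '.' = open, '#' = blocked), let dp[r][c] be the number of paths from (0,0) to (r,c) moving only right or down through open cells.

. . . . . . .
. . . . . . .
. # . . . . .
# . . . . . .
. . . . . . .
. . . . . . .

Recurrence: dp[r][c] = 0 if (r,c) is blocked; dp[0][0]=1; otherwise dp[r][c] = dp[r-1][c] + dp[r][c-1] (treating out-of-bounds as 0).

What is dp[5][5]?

126

r\c   0   1   2   3   4   5   6
  0   1   1   1   1   1   1   1
  1   1   2   3   4   5   6   7
  2   1   0   3   7  12  18  25
  3   0   0   3  10  22  40  65
  4   0   0   3  13  35  75 140
  5   0   0   3  16  51 126 266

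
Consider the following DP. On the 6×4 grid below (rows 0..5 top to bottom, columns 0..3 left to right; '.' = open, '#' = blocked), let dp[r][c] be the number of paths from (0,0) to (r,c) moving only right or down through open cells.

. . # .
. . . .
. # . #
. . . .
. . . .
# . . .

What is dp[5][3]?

r\c   0   1   2   3
  0   1   1   0   0
  1   1   2   2   2
  2   1   0   2   0
  3   1   1   3   3
  4   1   2   5   8
  5   0   2   7  15

15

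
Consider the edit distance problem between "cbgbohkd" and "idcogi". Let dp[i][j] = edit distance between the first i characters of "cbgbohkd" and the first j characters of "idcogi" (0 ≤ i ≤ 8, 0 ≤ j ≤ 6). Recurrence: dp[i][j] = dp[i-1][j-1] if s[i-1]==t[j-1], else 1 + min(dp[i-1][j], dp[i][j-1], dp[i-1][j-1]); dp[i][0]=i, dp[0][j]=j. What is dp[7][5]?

   ''  i  d  c  o  g  i
''  0  1  2  3  4  5  6
 c  1  1  2  2  3  4  5
 b  2  2  2  3  3  4  5
 g  3  3  3  3  4  3  4
 b  4  4  4  4  4  4  4
 o  5  5  5  5  4  5  5
 h  6  6  6  6  5  5  6
 k  7  7  7  7  6  6  6
 d  8  8  7  8  7  7  7

6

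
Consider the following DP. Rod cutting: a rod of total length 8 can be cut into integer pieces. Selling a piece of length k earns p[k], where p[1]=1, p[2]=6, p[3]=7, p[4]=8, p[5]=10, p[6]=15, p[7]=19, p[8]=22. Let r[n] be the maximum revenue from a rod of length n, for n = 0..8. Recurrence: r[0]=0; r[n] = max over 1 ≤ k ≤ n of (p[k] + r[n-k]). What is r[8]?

24

   n    0    1    2    3    4    5    6    7    8
r[n]    0    1    6    7   12   13   18   19   24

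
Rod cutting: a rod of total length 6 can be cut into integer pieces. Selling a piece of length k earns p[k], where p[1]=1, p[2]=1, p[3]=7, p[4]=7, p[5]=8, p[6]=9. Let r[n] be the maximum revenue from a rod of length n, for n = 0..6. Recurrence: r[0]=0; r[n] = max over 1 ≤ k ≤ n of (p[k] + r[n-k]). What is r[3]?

   n    0    1    2    3    4    5    6
r[n]    0    1    2    7    8    9   14

7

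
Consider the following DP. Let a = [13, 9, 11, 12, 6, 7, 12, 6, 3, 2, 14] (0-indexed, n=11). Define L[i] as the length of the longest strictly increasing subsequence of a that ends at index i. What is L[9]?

   i    0    1    2    3    4    5    6    7    8    9   10
a[i]   13    9   11   12    6    7   12    6    3    2   14
L[i]    1    1    2    3    1    2    3    1    1    1    4

1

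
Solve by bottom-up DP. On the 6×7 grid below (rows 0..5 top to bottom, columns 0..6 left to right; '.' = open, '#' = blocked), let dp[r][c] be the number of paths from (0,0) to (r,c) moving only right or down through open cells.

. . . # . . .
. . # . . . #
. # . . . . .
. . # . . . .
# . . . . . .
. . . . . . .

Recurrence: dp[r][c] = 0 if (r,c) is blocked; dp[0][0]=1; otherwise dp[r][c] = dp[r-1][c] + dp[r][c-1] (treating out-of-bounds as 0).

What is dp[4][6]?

1

r\c   0   1   2   3   4   5   6
  0   1   1   1   0   0   0   0
  1   1   2   0   0   0   0   0
  2   1   0   0   0   0   0   0
  3   1   1   0   0   0   0   0
  4   0   1   1   1   1   1   1
  5   0   1   2   3   4   5   6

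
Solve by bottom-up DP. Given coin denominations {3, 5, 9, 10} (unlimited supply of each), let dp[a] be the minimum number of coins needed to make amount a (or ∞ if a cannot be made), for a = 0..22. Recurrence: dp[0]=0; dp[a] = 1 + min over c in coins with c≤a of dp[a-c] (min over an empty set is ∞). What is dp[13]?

 a  0  1  2  3  4  5  6  7  8  9 10 11 12 13 14 15 16 17 18 19 20 21 22
dp  0  -  -  1  -  1  2  -  2  1  1  3  2  2  2  2  3  3  2  2  2  3  3
(- denotes ∞ / unreachable)

2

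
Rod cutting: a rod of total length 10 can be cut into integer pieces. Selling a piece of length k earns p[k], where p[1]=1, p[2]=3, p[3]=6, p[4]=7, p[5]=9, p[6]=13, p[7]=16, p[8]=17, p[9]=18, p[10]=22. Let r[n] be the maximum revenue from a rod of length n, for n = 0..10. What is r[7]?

16

   n    0    1    2    3    4    5    6    7    8    9   10
r[n]    0    1    3    6    7    9   13   16   17   19   22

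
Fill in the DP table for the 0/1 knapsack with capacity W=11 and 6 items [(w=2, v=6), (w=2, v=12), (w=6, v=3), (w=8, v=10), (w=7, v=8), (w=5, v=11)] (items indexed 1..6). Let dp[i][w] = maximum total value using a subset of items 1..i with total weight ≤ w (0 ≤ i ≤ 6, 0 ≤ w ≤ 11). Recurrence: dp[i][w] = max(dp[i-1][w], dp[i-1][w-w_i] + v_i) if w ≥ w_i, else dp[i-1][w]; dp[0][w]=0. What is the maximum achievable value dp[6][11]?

i\w   0   1   2   3   4   5   6   7   8   9  10  11
  0   0   0   0   0   0   0   0   0   0   0   0   0
  1   0   0   6   6   6   6   6   6   6   6   6   6
  2   0   0  12  12  18  18  18  18  18  18  18  18
  3   0   0  12  12  18  18  18  18  18  18  21  21
  4   0   0  12  12  18  18  18  18  18  18  22  22
  5   0   0  12  12  18  18  18  18  18  20  22  26
  6   0   0  12  12  18  18  18  23  23  29  29  29

29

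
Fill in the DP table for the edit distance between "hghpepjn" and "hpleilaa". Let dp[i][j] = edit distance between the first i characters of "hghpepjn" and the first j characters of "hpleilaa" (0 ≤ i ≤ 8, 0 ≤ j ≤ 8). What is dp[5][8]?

   ''  h  p  l  e  i  l  a  a
''  0  1  2  3  4  5  6  7  8
 h  1  0  1  2  3  4  5  6  7
 g  2  1  1  2  3  4  5  6  7
 h  3  2  2  2  3  4  5  6  7
 p  4  3  2  3  3  4  5  6  7
 e  5  4  3  3  3  4  5  6  7
 p  6  5  4  4  4  4  5  6  7
 j  7  6  5  5  5  5  5  6  7
 n  8  7  6  6  6  6  6  6  7

7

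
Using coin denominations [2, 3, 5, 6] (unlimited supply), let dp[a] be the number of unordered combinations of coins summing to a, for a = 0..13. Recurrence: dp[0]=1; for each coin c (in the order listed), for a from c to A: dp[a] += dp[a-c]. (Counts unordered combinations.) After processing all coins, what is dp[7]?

after  coin     0     1     2     3     4     5     6     7     8     9    10    11    12    13
          2     1     0     1     0     1     0     1     0     1     0     1     0     1     0
          3     1     0     1     1     1     1     2     1     2     2     2     2     3     2
          5     1     0     1     1     1     2     2     2     3     3     4     4     5     5
          6     1     0     1     1     1     2     3     2     4     4     5     6     8     7

2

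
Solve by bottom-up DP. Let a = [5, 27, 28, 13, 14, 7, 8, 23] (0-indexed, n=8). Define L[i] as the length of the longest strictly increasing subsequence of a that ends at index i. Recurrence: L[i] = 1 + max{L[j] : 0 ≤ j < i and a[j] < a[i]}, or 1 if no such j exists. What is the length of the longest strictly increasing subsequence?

   i    0    1    2    3    4    5    6    7
a[i]    5   27   28   13   14    7    8   23
L[i]    1    2    3    2    3    2    3    4

4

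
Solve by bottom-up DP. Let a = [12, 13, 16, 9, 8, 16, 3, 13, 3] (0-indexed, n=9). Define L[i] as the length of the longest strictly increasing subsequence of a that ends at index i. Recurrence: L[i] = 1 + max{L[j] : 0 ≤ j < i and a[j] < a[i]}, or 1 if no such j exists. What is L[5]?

3

   i    0    1    2    3    4    5    6    7    8
a[i]   12   13   16    9    8   16    3   13    3
L[i]    1    2    3    1    1    3    1    2    1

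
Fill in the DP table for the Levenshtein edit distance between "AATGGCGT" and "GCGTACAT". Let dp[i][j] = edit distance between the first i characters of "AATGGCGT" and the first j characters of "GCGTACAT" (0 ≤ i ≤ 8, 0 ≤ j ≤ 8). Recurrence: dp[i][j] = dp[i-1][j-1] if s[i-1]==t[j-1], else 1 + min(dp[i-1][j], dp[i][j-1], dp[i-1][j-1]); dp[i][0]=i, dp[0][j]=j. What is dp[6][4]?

5

   ''  G  C  G  T  A  C  A  T
''  0  1  2  3  4  5  6  7  8
 A  1  1  2  3  4  4  5  6  7
 A  2  2  2  3  4  4  5  5  6
 T  3  3  3  3  3  4  5  6  5
 G  4  3  4  3  4  4  5  6  6
 G  5  4  4  4  4  5  5  6  7
 C  6  5  4  5  5  5  5  6  7
 G  7  6  5  4  5  6  6  6  7
 T  8  7  6  5  4  5  6  7  6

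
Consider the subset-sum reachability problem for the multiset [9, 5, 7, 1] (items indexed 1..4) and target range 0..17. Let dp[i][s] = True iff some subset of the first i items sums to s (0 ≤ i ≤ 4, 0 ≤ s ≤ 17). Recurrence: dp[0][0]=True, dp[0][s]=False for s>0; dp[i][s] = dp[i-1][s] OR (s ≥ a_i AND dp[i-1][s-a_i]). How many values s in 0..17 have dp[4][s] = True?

i\s   0   1   2   3   4   5   6   7   8   9  10  11  12  13  14  15  16  17
  0   T   F   F   F   F   F   F   F   F   F   F   F   F   F   F   F   F   F
  1   T   F   F   F   F   F   F   F   F   T   F   F   F   F   F   F   F   F
  2   T   F   F   F   F   T   F   F   F   T   F   F   F   F   T   F   F   F
  3   T   F   F   F   F   T   F   T   F   T   F   F   T   F   T   F   T   F
  4   T   T   F   F   F   T   T   T   T   T   T   F   T   T   T   T   T   T

14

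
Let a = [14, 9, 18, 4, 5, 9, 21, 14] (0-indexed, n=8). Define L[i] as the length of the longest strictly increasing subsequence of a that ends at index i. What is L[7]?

4

   i    0    1    2    3    4    5    6    7
a[i]   14    9   18    4    5    9   21   14
L[i]    1    1    2    1    2    3    4    4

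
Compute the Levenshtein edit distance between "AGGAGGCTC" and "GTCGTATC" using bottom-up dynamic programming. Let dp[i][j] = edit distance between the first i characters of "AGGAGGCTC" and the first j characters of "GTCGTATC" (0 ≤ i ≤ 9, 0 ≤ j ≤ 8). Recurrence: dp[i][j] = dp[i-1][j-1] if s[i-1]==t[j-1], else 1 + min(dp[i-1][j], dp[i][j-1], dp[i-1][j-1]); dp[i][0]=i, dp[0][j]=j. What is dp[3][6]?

5

   ''  G  T  C  G  T  A  T  C
''  0  1  2  3  4  5  6  7  8
 A  1  1  2  3  4  5  5  6  7
 G  2  1  2  3  3  4  5  6  7
 G  3  2  2  3  3  4  5  6  7
 A  4  3  3  3  4  4  4  5  6
 G  5  4  4  4  3  4  5  5  6
 G  6  5  5  5  4  4  5  6  6
 C  7  6  6  5  5  5  5  6  6
 T  8  7  6  6  6  5  6  5  6
 C  9  8  7  6  7  6  6  6  5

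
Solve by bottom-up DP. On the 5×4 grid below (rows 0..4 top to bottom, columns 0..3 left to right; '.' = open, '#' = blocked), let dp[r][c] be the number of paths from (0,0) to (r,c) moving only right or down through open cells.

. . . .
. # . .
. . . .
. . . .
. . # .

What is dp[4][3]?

8

r\c   0   1   2   3
  0   1   1   1   1
  1   1   0   1   2
  2   1   1   2   4
  3   1   2   4   8
  4   1   3   0   8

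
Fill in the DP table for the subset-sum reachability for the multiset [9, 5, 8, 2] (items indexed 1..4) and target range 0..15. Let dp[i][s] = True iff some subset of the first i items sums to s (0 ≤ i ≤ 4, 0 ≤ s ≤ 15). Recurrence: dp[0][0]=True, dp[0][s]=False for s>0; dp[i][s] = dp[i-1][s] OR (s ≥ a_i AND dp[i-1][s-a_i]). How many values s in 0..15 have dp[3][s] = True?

i\s   0   1   2   3   4   5   6   7   8   9  10  11  12  13  14  15
  0   T   F   F   F   F   F   F   F   F   F   F   F   F   F   F   F
  1   T   F   F   F   F   F   F   F   F   T   F   F   F   F   F   F
  2   T   F   F   F   F   T   F   F   F   T   F   F   F   F   T   F
  3   T   F   F   F   F   T   F   F   T   T   F   F   F   T   T   F
  4   T   F   T   F   F   T   F   T   T   T   T   T   F   T   T   T

6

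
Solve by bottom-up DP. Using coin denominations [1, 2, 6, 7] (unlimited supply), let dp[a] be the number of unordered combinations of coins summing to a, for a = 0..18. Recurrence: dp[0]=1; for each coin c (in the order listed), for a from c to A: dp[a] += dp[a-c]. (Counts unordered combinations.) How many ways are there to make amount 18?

after  coin     0     1     2     3     4     5     6     7     8     9    10    11    12    13    14    15    16    17    18
          1     1     1     1     1     1     1     1     1     1     1     1     1     1     1     1     1     1     1     1
          2     1     1     2     2     3     3     4     4     5     5     6     6     7     7     8     8     9     9    10
          6     1     1     2     2     3     3     5     5     7     7     9     9    12    12    15    15    18    18    22
          7     1     1     2     2     3     3     5     6     8     9    11    12    15    17    21    23    27    29    34

34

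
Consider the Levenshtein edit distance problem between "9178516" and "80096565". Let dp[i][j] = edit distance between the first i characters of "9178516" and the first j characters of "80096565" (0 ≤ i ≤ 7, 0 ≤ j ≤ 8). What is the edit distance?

   ''  8  0  0  9  6  5  6  5
''  0  1  2  3  4  5  6  7  8
 9  1  1  2  3  3  4  5  6  7
 1  2  2  2  3  4  4  5  6  7
 7  3  3  3  3  4  5  5  6  7
 8  4  3  4  4  4  5  6  6  7
 5  5  4  4  5  5  5  5  6  6
 1  6  5  5  5  6  6  6  6  7
 6  7  6  6  6  6  6  7  6  7

7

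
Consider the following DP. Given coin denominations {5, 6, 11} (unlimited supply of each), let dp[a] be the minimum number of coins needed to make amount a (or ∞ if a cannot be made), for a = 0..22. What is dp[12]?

 a  0  1  2  3  4  5  6  7  8  9 10 11 12 13 14 15 16 17 18 19 20 21 22
dp  0  -  -  -  -  1  1  -  -  -  2  1  2  -  -  3  2  2  3  -  4  3  2
(- denotes ∞ / unreachable)

2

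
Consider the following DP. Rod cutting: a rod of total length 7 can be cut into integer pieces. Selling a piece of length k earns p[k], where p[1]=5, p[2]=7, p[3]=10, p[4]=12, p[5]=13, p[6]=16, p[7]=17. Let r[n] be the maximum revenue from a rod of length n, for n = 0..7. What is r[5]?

25

   n    0    1    2    3    4    5    6    7
r[n]    0    5   10   15   20   25   30   35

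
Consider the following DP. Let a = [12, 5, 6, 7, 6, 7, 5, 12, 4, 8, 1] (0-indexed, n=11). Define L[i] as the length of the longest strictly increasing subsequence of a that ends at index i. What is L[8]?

1

   i    0    1    2    3    4    5    6    7    8    9   10
a[i]   12    5    6    7    6    7    5   12    4    8    1
L[i]    1    1    2    3    2    3    1    4    1    4    1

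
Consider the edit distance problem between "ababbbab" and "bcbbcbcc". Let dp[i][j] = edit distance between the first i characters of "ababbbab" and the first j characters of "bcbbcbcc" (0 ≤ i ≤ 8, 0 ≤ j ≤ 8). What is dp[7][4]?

   ''  b  c  b  b  c  b  c  c
''  0  1  2  3  4  5  6  7  8
 a  1  1  2  3  4  5  6  7  8
 b  2  1  2  2  3  4  5  6  7
 a  3  2  2  3  3  4  5  6  7
 b  4  3  3  2  3  4  4  5  6
 b  5  4  4  3  2  3  4  5  6
 b  6  5  5  4  3  3  3  4  5
 a  7  6  6  5  4  4  4  4  5
 b  8  7  7  6  5  5  4  5  5

4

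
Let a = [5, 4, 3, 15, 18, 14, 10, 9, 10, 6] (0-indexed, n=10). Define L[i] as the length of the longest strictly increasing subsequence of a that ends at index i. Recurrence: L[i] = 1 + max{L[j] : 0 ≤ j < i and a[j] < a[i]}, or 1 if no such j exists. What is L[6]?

2

   i    0    1    2    3    4    5    6    7    8    9
a[i]    5    4    3   15   18   14   10    9   10    6
L[i]    1    1    1    2    3    2    2    2    3    2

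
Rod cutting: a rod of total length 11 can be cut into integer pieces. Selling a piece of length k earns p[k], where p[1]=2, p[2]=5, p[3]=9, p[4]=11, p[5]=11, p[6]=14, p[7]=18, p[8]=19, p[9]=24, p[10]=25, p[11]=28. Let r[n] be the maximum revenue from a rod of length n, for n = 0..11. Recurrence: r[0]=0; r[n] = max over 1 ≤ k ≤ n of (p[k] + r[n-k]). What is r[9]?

   n    0    1    2    3    4    5    6    7    8    9   10   11
r[n]    0    2    5    9   11   14   18   20   23   27   29   32

27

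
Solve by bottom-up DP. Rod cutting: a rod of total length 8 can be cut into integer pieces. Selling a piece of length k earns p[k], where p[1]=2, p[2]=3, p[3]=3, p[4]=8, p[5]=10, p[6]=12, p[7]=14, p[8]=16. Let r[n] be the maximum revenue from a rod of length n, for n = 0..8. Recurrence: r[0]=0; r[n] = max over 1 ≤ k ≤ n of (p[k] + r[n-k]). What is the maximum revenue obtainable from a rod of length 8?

16

   n    0    1    2    3    4    5    6    7    8
r[n]    0    2    4    6    8   10   12   14   16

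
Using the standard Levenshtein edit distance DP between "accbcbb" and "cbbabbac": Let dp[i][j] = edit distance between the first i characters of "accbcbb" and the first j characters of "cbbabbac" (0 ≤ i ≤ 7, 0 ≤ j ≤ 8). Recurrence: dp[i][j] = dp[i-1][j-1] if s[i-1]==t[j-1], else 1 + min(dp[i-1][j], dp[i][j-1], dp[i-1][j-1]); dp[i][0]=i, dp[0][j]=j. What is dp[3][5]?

   ''  c  b  b  a  b  b  a  c
''  0  1  2  3  4  5  6  7  8
 a  1  1  2  3  3  4  5  6  7
 c  2  1  2  3  4  4  5  6  6
 c  3  2  2  3  4  5  5  6  6
 b  4  3  2  2  3  4  5  6  7
 c  5  4  3  3  3  4  5  6  6
 b  6  5  4  3  4  3  4  5  6
 b  7  6  5  4  4  4  3  4  5

5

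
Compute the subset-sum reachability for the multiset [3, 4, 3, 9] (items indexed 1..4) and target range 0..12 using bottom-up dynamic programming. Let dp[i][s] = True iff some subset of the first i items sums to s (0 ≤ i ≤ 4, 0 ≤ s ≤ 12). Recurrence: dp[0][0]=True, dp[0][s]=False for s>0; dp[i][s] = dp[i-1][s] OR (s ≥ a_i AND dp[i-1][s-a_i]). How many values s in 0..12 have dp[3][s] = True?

i\s   0   1   2   3   4   5   6   7   8   9  10  11  12
  0   T   F   F   F   F   F   F   F   F   F   F   F   F
  1   T   F   F   T   F   F   F   F   F   F   F   F   F
  2   T   F   F   T   T   F   F   T   F   F   F   F   F
  3   T   F   F   T   T   F   T   T   F   F   T   F   F
  4   T   F   F   T   T   F   T   T   F   T   T   F   T

6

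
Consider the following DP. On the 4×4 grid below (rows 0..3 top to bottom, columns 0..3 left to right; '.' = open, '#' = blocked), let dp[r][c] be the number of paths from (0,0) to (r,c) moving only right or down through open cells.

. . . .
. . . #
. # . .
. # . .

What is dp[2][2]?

r\c   0   1   2   3
  0   1   1   1   1
  1   1   2   3   0
  2   1   0   3   3
  3   1   0   3   6

3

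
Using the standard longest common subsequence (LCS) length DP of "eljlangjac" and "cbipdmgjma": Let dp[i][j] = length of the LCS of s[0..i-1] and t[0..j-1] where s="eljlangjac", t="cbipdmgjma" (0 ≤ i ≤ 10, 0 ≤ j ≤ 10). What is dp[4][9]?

1

   ''  c  b  i  p  d  m  g  j  m  a
''  0  0  0  0  0  0  0  0  0  0  0
 e  0  0  0  0  0  0  0  0  0  0  0
 l  0  0  0  0  0  0  0  0  0  0  0
 j  0  0  0  0  0  0  0  0  1  1  1
 l  0  0  0  0  0  0  0  0  1  1  1
 a  0  0  0  0  0  0  0  0  1  1  2
 n  0  0  0  0  0  0  0  0  1  1  2
 g  0  0  0  0  0  0  0  1  1  1  2
 j  0  0  0  0  0  0  0  1  2  2  2
 a  0  0  0  0  0  0  0  1  2  2  3
 c  0  1  1  1  1  1  1  1  2  2  3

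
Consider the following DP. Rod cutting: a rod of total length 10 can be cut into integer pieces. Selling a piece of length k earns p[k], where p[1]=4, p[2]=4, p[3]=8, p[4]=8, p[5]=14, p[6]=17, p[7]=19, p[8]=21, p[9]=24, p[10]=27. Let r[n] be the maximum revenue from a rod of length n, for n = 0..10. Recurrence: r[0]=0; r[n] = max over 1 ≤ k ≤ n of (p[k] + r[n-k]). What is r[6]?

24

   n    0    1    2    3    4    5    6    7    8    9   10
r[n]    0    4    8   12   16   20   24   28   32   36   40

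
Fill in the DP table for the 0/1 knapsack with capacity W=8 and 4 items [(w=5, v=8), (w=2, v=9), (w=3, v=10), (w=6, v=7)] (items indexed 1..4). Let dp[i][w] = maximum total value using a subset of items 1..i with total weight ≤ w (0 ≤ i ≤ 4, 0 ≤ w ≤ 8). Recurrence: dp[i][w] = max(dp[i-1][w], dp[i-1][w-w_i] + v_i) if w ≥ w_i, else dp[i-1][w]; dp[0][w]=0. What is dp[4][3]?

10

i\w   0   1   2   3   4   5   6   7   8
  0   0   0   0   0   0   0   0   0   0
  1   0   0   0   0   0   8   8   8   8
  2   0   0   9   9   9   9   9  17  17
  3   0   0   9  10  10  19  19  19  19
  4   0   0   9  10  10  19  19  19  19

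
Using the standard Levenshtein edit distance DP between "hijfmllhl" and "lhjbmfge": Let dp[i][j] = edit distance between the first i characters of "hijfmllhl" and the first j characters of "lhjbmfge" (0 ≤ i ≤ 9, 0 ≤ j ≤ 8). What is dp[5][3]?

4

   ''  l  h  j  b  m  f  g  e
''  0  1  2  3  4  5  6  7  8
 h  1  1  1  2  3  4  5  6  7
 i  2  2  2  2  3  4  5  6  7
 j  3  3  3  2  3  4  5  6  7
 f  4  4  4  3  3  4  4  5  6
 m  5  5  5  4  4  3  4  5  6
 l  6  5  6  5  5  4  4  5  6
 l  7  6  6  6  6  5  5  5  6
 h  8  7  6  7  7  6  6  6  6
 l  9  8  7  7  8  7  7  7  7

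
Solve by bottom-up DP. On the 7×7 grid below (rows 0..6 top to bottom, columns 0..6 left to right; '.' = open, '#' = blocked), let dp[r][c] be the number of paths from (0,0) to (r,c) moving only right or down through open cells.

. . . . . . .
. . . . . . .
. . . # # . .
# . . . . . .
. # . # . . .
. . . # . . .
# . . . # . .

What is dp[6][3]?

9

r\c   0   1   2   3   4   5   6
  0   1   1   1   1   1   1   1
  1   1   2   3   4   5   6   7
  2   1   3   6   0   0   6  13
  3   0   3   9   9   9  15  28
  4   0   0   9   0   9  24  52
  5   0   0   9   0   9  33  85
  6   0   0   9   9   0  33 118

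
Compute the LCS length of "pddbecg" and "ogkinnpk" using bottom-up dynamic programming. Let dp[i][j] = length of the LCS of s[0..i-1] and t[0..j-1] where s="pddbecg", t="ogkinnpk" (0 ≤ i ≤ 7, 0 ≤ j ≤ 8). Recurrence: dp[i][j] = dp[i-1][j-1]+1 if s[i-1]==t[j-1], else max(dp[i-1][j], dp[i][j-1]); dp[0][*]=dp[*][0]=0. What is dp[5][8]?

1

   ''  o  g  k  i  n  n  p  k
''  0  0  0  0  0  0  0  0  0
 p  0  0  0  0  0  0  0  1  1
 d  0  0  0  0  0  0  0  1  1
 d  0  0  0  0  0  0  0  1  1
 b  0  0  0  0  0  0  0  1  1
 e  0  0  0  0  0  0  0  1  1
 c  0  0  0  0  0  0  0  1  1
 g  0  0  1  1  1  1  1  1  1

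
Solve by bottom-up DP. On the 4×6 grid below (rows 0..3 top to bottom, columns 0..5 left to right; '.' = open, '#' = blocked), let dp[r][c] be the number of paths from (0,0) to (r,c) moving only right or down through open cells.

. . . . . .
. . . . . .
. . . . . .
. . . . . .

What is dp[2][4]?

r\c   0   1   2   3   4   5
  0   1   1   1   1   1   1
  1   1   2   3   4   5   6
  2   1   3   6  10  15  21
  3   1   4  10  20  35  56

15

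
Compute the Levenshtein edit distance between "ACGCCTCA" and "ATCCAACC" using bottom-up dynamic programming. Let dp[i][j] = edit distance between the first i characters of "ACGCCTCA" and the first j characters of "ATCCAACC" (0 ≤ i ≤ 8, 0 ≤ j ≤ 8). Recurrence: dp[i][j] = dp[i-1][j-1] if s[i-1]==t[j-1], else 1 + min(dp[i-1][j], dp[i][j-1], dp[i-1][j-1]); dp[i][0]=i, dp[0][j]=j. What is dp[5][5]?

   ''  A  T  C  C  A  A  C  C
''  0  1  2  3  4  5  6  7  8
 A  1  0  1  2  3  4  5  6  7
 C  2  1  1  1  2  3  4  5  6
 G  3  2  2  2  2  3  4  5  6
 C  4  3  3  2  2  3  4  4  5
 C  5  4  4  3  2  3  4  4  4
 T  6  5  4  4  3  3  4  5  5
 C  7  6  5  4  4  4  4  4  5
 A  8  7  6  5  5  4  4  5  5

3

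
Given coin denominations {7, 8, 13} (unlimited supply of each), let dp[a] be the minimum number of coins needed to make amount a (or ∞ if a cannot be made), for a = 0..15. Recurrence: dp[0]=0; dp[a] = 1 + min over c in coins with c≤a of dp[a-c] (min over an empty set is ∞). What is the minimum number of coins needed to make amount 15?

 a  0  1  2  3  4  5  6  7  8  9 10 11 12 13 14 15
dp  0  -  -  -  -  -  -  1  1  -  -  -  -  1  2  2
(- denotes ∞ / unreachable)

2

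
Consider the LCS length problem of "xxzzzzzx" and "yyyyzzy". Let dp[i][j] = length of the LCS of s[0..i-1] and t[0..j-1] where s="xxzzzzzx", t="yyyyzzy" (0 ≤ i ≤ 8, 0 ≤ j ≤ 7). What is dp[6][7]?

   ''  y  y  y  y  z  z  y
''  0  0  0  0  0  0  0  0
 x  0  0  0  0  0  0  0  0
 x  0  0  0  0  0  0  0  0
 z  0  0  0  0  0  1  1  1
 z  0  0  0  0  0  1  2  2
 z  0  0  0  0  0  1  2  2
 z  0  0  0  0  0  1  2  2
 z  0  0  0  0  0  1  2  2
 x  0  0  0  0  0  1  2  2

2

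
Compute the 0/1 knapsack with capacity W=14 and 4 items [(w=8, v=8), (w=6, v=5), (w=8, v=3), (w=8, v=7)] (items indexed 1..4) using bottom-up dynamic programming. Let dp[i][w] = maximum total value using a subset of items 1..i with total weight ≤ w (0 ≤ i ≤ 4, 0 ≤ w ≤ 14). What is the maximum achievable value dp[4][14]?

i\w   0   1   2   3   4   5   6   7   8   9  10  11  12  13  14
  0   0   0   0   0   0   0   0   0   0   0   0   0   0   0   0
  1   0   0   0   0   0   0   0   0   8   8   8   8   8   8   8
  2   0   0   0   0   0   0   5   5   8   8   8   8   8   8  13
  3   0   0   0   0   0   0   5   5   8   8   8   8   8   8  13
  4   0   0   0   0   0   0   5   5   8   8   8   8   8   8  13

13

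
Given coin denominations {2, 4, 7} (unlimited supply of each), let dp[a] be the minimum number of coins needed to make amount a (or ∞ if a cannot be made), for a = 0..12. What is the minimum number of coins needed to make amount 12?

 a  0  1  2  3  4  5  6  7  8  9 10 11 12
dp  0  -  1  -  1  -  2  1  2  2  3  2  3
(- denotes ∞ / unreachable)

3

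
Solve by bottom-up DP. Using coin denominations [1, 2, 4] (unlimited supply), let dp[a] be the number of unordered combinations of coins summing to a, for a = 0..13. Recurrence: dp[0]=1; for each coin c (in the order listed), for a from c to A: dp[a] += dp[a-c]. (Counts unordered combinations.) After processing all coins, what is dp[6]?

6

after  coin     0     1     2     3     4     5     6     7     8     9    10    11    12    13
          1     1     1     1     1     1     1     1     1     1     1     1     1     1     1
          2     1     1     2     2     3     3     4     4     5     5     6     6     7     7
          4     1     1     2     2     4     4     6     6     9     9    12    12    16    16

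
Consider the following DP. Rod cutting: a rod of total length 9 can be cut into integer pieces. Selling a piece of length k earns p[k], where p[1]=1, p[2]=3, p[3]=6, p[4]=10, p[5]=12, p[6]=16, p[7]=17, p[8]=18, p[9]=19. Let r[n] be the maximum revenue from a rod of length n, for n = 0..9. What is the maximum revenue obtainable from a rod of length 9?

   n    0    1    2    3    4    5    6    7    8    9
r[n]    0    1    3    6   10   12   16   17   20   22

22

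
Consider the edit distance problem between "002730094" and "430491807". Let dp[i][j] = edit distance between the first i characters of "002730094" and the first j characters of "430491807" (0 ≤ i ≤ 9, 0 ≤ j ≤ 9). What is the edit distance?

8

   ''  4  3  0  4  9  1  8  0  7
''  0  1  2  3  4  5  6  7  8  9
 0  1  1  2  2  3  4  5  6  7  8
 0  2  2  2  2  3  4  5  6  6  7
 2  3  3  3  3  3  4  5  6  7  7
 7  4  4  4  4  4  4  5  6  7  7
 3  5  5  4  5  5  5  5  6  7  8
 0  6  6  5  4  5  6  6  6  6  7
 0  7  7  6  5  5  6  7  7  6  7
 9  8  8  7  6  6  5  6  7  7  7
 4  9  8  8  7  6  6  6  7  8  8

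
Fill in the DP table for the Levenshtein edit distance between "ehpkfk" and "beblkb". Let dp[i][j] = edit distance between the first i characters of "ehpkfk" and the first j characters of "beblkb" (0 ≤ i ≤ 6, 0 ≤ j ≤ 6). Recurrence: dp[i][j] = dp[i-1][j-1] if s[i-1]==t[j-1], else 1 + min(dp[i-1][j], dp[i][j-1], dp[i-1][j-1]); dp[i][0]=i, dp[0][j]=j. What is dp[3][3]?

   ''  b  e  b  l  k  b
''  0  1  2  3  4  5  6
 e  1  1  1  2  3  4  5
 h  2  2  2  2  3  4  5
 p  3  3  3  3  3  4  5
 k  4  4  4  4  4  3  4
 f  5  5  5  5  5  4  4
 k  6  6  6  6  6  5  5

3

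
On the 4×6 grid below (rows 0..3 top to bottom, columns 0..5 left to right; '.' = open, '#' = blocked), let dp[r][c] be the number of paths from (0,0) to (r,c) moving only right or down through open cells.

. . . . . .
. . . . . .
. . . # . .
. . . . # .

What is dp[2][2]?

r\c   0   1   2   3   4   5
  0   1   1   1   1   1   1
  1   1   2   3   4   5   6
  2   1   3   6   0   5  11
  3   1   4  10  10   0  11

6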